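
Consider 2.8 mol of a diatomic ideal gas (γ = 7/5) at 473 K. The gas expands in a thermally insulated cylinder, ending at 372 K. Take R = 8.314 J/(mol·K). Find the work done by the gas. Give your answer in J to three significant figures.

Adiabatic ⇒ Q = 0, so W_by = −ΔU = nCᵥ(T₁ − T₂).
Cᵥ = 5R/2 = 20.79 J/(mol·K).
W = (2.8)(20.79)(473 − 372) = 5878 J.

W ≈ 5880 J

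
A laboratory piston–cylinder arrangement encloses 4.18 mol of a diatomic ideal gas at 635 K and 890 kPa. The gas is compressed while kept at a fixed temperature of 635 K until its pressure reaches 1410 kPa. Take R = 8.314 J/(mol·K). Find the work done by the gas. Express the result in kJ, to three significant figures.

Isothermal process: W = nRT ln(V₂/V₁) = nRT ln(P₁/P₂).
W = (4.18)(8.314)(635) × ln(890/1410)
  = 22068 × ln(0.6312) = 22068 × -0.4601
W_by_gas = -10154 J.

W ≈ -10.2 kJ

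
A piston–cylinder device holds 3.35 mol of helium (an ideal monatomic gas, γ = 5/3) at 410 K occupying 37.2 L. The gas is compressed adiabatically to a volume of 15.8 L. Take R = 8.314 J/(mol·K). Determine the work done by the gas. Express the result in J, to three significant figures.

W ≈ -13200 J

Adiabatic: TV^(γ−1) = const with γ = 5/3.
T₂ = T₁ (V₁/V₂)^(γ−1) = 410 × (37.2/15.8)^0.667 = 410 × 1.77 = 725.6 K.
W_by = nCᵥ(T₁ − T₂) = (3.35)(12.47)(410 − 725.6) = -13186 J.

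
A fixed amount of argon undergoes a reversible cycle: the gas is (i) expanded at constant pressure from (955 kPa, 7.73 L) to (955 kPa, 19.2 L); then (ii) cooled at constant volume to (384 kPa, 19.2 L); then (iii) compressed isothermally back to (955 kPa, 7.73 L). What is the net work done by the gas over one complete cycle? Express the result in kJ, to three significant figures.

W_net ≈ 4.25 kJ

Leg (i): W = PΔV = (955)(19.2 − 7.73) = 10954 J.
Leg (ii): W = 0.
Leg (iii): W = PᵢVᵢ ln(V_f/Vᵢ) = (7373) ln(7.73/19.2) = -6708 J.
W_net = 10954 − 6708 = 4246 J.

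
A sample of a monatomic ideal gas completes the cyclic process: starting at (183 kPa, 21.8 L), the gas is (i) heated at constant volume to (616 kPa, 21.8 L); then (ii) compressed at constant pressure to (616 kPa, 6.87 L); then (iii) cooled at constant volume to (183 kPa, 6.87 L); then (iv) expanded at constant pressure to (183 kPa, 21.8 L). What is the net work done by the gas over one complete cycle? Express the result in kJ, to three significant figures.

Constant-volume legs do no work.
W(ii) = (616)(6.87 − 21.8) = -9197 J; W(iv) = (183)(21.8 − 6.87) = 2732 J.
W_net = -9197 + 2732 = -6465 J (the counter-clockwise enclosed area).

W_net ≈ -6.46 kJ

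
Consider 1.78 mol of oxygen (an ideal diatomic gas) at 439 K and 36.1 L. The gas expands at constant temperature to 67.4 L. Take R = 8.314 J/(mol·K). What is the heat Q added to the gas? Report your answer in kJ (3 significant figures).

Q ≈ 4.06 kJ

Isothermal ⇒ ΔU = 0, so Q = W = nRT ln(V₂/V₁).
Q = (1.78)(8.314)(439) ln(67.4/36.1) = 6497 × 0.6244 = 4056 J.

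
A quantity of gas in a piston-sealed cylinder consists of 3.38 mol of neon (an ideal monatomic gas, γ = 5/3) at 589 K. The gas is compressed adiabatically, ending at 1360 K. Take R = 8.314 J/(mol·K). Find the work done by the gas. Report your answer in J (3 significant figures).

W ≈ -32500 J

Adiabatic ⇒ Q = 0, so W_by = −ΔU = nCᵥ(T₁ − T₂).
Cᵥ = 3R/2 = 12.47 J/(mol·K).
W = (3.38)(12.47)(589 − 1360) = -32499 J.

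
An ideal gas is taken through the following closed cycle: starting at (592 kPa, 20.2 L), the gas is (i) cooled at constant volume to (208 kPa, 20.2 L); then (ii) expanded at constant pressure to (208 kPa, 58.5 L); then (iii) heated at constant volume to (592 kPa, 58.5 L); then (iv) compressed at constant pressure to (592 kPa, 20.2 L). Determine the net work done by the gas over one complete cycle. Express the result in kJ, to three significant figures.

W_net ≈ -14.7 kJ

Constant-volume legs do no work.
W(ii) = (208)(58.5 − 20.2) = 7966 J; W(iv) = (592)(20.2 − 58.5) = -22674 J.
W_net = 7966 − 22674 = -14707 J (the counter-clockwise enclosed area).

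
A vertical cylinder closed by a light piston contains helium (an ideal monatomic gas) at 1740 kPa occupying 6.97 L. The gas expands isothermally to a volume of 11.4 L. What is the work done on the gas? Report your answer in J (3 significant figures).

W ≈ -5970 J

Isothermal: W = nRT ln(V₂/V₁) = P₁V₁ ln(V₂/V₁).
P₁V₁ = (1740 kPa)(6.97 L) = 12128 J.
W = 12128 × ln(11.4/6.97) = 12128 × 0.492
W_by_gas = 5967 J; work on gas = −W_by = -5967 J.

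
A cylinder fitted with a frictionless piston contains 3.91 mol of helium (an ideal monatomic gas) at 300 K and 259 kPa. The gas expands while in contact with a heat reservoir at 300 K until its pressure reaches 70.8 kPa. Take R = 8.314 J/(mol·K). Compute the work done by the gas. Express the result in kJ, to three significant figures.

W ≈ 12.6 kJ

Isothermal process: W = nRT ln(V₂/V₁) = nRT ln(P₁/P₂).
W = (3.91)(8.314)(300) × ln(259/70.8)
  = 9752 × ln(3.658) = 9752 × 1.297
W_by_gas = 12648 J.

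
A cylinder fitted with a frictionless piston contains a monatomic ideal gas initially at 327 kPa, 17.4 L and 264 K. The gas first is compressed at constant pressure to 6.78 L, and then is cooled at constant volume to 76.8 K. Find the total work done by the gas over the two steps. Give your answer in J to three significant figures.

Step 1 (isobaric): W = PΔV = (327 kPa)(6.78 − 17.4 L) = -3473 J.
Step 2 (isochoric): W = 0 (constant volume).
W_total = -3473 + 0 = -3473 J.

W_total ≈ -3470 J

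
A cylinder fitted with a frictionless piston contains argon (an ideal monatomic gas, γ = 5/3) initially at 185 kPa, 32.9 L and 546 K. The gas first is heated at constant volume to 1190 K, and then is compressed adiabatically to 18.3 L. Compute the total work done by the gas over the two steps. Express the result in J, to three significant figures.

W_total ≈ -9520 J

Step 1 (isochoric): W = 0 (constant volume).
After step 1: P = 403.2 kPa (V unchanged).
Step 2 (adiabatic): W = (P₁V₁ − P₂V₂)/(γ−1) = (13265 − 19613)/0.667 = -9522 J.
W_total = 0 − 9522 = -9522 J.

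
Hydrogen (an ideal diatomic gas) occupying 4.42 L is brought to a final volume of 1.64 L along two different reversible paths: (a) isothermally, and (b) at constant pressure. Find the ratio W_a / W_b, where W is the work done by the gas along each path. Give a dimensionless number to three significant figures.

Path (a) isothermal: W = P₁V₁ ln(V₂/V₁) → W_a/(P₁V₁) = -0.9914.
Path (b) isobaric: W = P₁(V₂ − V₁) → W_b/(P₁V₁) = -0.629.
W_a / W_b = -0.9914 / -0.629 = 1.576.

W_a / W_b ≈ 1.58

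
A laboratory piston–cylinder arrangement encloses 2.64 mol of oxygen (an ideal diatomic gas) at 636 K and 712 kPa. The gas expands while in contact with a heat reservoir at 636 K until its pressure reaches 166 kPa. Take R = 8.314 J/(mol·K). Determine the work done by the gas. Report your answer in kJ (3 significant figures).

W ≈ 20.3 kJ

Isothermal process: W = nRT ln(V₂/V₁) = nRT ln(P₁/P₂).
W = (2.64)(8.314)(636) × ln(712/166)
  = 13960 × ln(4.289) = 13960 × 1.456
W_by_gas = 20326 J.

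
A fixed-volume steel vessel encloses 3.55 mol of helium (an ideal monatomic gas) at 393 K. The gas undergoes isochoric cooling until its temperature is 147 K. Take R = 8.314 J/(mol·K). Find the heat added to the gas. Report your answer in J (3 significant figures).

Constant volume ⇒ W = 0, so Q = ΔU = nCᵥΔT with Cᵥ = 3R/2 = 12.47 J/(mol·K).
ΔU = (3.55)(12.47)(147 − 393) = -10891 J.

Q ≈ -10900 J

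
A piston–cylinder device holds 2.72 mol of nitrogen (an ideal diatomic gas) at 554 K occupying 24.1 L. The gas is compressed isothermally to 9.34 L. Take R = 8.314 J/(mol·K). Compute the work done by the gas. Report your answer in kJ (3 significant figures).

Isothermal: W = nRT ln(V₂/V₁).
W = (2.72)(8.314)(554) × ln(9.34/24.1)
  = 12528 × -0.9479
W_by_gas = -11876 J.

W ≈ -11.9 kJ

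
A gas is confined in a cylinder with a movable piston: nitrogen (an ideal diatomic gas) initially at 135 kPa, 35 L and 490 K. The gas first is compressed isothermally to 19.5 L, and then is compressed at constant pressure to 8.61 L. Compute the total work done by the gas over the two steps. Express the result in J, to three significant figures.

Step 1 (isothermal): W = P₁V₁ ln(V₂/V₁) = (4725) ln(19.5/35) = -2764 J.
After step 1: P = 242.3 kPa, V = 19.5 L, T = 490 K.
Step 2 (isobaric): W = PΔV = (242.3 kPa)(8.61 − 19.5 L) = -2639 J.
W_total = -2764 − 2639 = -5403 J.

W_total ≈ -5400 J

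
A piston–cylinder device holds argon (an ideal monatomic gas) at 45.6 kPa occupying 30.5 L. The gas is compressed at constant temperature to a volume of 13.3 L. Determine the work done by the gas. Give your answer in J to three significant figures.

Isothermal: W = nRT ln(V₂/V₁) = P₁V₁ ln(V₂/V₁).
P₁V₁ = (45.6 kPa)(30.5 L) = 1391 J.
W = 1391 × ln(13.3/30.5) = 1391 × -0.83
W_by_gas = -1154 J.

W ≈ -1150 J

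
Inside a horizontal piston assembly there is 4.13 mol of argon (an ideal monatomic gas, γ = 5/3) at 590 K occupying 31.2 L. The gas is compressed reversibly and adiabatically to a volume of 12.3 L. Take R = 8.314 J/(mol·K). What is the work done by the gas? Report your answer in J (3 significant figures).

W ≈ -26100 J

Adiabatic: TV^(γ−1) = const with γ = 5/3.
T₂ = T₁ (V₁/V₂)^(γ−1) = 590 × (31.2/12.3)^0.667 = 590 × 1.86 = 1097 K.
W_by = nCᵥ(T₁ − T₂) = (4.13)(12.47)(590 − 1097) = -26132 J.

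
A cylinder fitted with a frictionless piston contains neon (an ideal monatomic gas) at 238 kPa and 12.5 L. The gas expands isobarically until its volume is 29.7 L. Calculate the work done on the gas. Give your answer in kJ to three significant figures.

Isobaric: W = P ΔV.
W = (238 kPa)(29.7 − 12.5 L) = (238)(17.2) = 4094 J.
Work on gas = −W_by = -4094 J.

W ≈ -4.09 kJ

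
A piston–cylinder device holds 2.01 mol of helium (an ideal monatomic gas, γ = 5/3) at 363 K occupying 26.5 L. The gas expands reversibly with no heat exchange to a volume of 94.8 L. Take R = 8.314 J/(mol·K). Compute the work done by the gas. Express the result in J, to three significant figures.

W ≈ 5210 J

Adiabatic: TV^(γ−1) = const with γ = 5/3.
T₂ = T₁ (V₁/V₂)^(γ−1) = 363 × (26.5/94.8)^0.667 = 363 × 0.4275 = 155.2 K.
W_by = nCᵥ(T₁ − T₂) = (2.01)(12.47)(363 − 155.2) = 5209 J.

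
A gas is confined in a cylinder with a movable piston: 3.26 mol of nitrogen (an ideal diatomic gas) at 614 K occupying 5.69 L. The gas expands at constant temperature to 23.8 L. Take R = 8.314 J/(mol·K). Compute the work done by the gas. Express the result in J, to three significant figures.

Isothermal: W = nRT ln(V₂/V₁).
W = (3.26)(8.314)(614) × ln(23.8/5.69)
  = 16642 × 1.431
W_by_gas = 23814 J.

W ≈ 23800 J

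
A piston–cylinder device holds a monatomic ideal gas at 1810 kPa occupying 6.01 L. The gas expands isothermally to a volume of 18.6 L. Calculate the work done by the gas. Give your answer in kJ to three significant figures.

W ≈ 12.3 kJ

Isothermal: W = nRT ln(V₂/V₁) = P₁V₁ ln(V₂/V₁).
P₁V₁ = (1810 kPa)(6.01 L) = 10878 J.
W = 10878 × ln(18.6/6.01) = 10878 × 1.13
W_by_gas = 12289 J.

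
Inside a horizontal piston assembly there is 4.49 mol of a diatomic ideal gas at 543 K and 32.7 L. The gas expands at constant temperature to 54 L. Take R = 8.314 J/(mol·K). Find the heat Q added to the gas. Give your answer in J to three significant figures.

Isothermal ⇒ ΔU = 0, so Q = W = nRT ln(V₂/V₁).
Q = (4.49)(8.314)(543) ln(54/32.7) = 20270 × 0.5016 = 10168 J.

Q ≈ 10200 J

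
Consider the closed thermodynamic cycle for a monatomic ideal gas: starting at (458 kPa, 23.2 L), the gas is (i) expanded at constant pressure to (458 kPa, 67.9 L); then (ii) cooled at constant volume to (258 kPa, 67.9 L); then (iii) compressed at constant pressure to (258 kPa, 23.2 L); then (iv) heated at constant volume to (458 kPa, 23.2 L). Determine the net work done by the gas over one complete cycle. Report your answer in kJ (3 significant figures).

W_net ≈ 8.94 kJ

Constant-volume legs do no work.
W(i) = (458)(67.9 − 23.2) = 20473 J; W(iii) = (258)(23.2 − 67.9) = -11533 J.
W_net = 20473 − 11533 = 8940 J (the clockwise enclosed area).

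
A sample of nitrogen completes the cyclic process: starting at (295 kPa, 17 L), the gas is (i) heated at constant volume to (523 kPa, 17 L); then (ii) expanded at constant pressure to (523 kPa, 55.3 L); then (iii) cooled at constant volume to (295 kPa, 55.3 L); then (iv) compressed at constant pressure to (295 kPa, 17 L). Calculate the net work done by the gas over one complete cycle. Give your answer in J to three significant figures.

Constant-volume legs do no work.
W(ii) = (523)(55.3 − 17) = 20031 J; W(iv) = (295)(17 − 55.3) = -11298 J.
W_net = 20031 − 11298 = 8732 J (the clockwise enclosed area).

W_net ≈ 8730 J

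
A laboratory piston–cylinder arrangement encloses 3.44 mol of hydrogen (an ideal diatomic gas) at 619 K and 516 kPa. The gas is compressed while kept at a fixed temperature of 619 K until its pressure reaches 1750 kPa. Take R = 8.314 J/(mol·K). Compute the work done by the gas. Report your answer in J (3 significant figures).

W ≈ -21600 J

Isothermal process: W = nRT ln(V₂/V₁) = nRT ln(P₁/P₂).
W = (3.44)(8.314)(619) × ln(516/1750)
  = 17703 × ln(0.2949) = 17703 × -1.221
W_by_gas = -21621 J.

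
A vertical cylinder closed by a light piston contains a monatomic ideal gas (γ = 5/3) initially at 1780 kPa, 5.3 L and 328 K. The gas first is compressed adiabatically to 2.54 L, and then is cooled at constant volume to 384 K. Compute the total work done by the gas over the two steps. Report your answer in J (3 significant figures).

W_total ≈ -8960 J

Step 1 (adiabatic): W = (P₁V₁ − P₂V₂)/(γ−1) = (9434 − 15405)/0.667 = -8956 J.
Step 2 (isochoric): W = 0 (constant volume).
W_total = -8956 + 0 = -8956 J.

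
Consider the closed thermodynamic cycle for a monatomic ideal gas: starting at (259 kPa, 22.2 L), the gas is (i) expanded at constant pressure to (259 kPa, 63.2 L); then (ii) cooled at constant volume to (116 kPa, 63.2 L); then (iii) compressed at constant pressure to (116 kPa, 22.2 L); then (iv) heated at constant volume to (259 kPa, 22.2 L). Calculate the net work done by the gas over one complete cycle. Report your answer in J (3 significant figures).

W_net ≈ 5860 J

Constant-volume legs do no work.
W(i) = (259)(63.2 − 22.2) = 10619 J; W(iii) = (116)(22.2 − 63.2) = -4756 J.
W_net = 10619 − 4756 = 5863 J (the clockwise enclosed area).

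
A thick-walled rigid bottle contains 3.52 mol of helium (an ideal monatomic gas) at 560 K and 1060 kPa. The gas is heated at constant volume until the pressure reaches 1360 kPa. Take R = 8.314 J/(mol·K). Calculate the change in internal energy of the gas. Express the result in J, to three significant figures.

Constant volume ⇒ W = 0, so Q = ΔU = nCᵥΔT with Cᵥ = 3R/2 = 12.47 J/(mol·K).
At constant V, T₂/T₁ = P₂/P₁ ⇒ ΔT = T₁(P₂/P₁ − 1) = 560·(1360/1060 − 1) = 158.5 K.
ΔU = (3.52)(12.47)(158.5) = 6957 J.

ΔU ≈ 6960 J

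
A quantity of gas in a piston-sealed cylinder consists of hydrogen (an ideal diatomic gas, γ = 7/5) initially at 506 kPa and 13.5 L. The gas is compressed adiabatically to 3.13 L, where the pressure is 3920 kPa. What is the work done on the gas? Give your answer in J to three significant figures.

Adiabatic: W = (P₁V₁ − P₂V₂)/(γ − 1) with γ = 7/5.
P₁V₁ = 6831 J, P₂V₂ = 12270 J.
W = (6831 − 12270) / 0.4 = -13597 J.
Work on gas = −W_by = 13597 J.

W ≈ 13600 J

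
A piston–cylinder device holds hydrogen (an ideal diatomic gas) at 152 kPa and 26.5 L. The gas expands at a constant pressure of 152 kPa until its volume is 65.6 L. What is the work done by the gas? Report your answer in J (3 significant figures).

Isobaric: W = P ΔV.
W = (152 kPa)(65.6 − 26.5 L) = (152)(39.1) = 5943 J.

W ≈ 5940 J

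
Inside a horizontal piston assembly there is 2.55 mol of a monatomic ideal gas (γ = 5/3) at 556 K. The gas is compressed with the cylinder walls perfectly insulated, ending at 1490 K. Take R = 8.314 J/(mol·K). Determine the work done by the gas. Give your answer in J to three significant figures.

Adiabatic ⇒ Q = 0, so W_by = −ΔU = nCᵥ(T₁ − T₂).
Cᵥ = 3R/2 = 12.47 J/(mol·K).
W = (2.55)(12.47)(556 − 1490) = -29702 J.

W ≈ -29700 J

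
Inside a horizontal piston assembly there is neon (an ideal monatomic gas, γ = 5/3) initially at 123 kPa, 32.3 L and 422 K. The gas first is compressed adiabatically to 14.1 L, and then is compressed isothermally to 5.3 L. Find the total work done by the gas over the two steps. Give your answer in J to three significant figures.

Step 1 (adiabatic): W = (P₁V₁ − P₂V₂)/(γ−1) = (3973 − 6904)/0.667 = -4397 J.
After step 1: P = 489.6 kPa, V = 14.1 L, T = 733.3 K.
Step 2 (isothermal): W = P₁V₁ ln(V₂/V₁) = (6904) ln(5.3/14.1) = -6755 J.
W_total = -4397 − 6755 = -11152 J.

W_total ≈ -11200 J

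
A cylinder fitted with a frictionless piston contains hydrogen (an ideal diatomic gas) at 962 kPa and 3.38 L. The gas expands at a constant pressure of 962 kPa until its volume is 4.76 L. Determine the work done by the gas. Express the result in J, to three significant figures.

W ≈ 1330 J

Isobaric: W = P ΔV.
W = (962 kPa)(4.76 − 3.38 L) = (962)(1.38) = 1328 J.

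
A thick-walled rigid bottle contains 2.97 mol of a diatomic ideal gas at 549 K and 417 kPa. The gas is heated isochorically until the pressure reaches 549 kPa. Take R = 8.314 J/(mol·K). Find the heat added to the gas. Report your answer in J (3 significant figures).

Q ≈ 10700 J

Constant volume ⇒ W = 0, so Q = ΔU = nCᵥΔT with Cᵥ = 5R/2 = 20.79 J/(mol·K).
At constant V, T₂/T₁ = P₂/P₁ ⇒ ΔT = T₁(P₂/P₁ − 1) = 549·(549/417 − 1) = 173.8 K.
ΔU = (2.97)(20.79)(173.8) = 10728 J.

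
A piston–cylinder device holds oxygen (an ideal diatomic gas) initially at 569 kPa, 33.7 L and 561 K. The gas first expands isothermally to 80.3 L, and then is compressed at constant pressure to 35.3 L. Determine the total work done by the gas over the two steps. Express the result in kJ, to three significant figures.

W_total ≈ 5.90 kJ

Step 1 (isothermal): W = P₁V₁ ln(V₂/V₁) = (19175) ln(80.3/33.7) = 16649 J.
After step 1: P = 238.8 kPa, V = 80.3 L, T = 561 K.
Step 2 (isobaric): W = PΔV = (238.8 kPa)(35.3 − 80.3 L) = -10746 J.
W_total = 16649 − 10746 = 5904 J.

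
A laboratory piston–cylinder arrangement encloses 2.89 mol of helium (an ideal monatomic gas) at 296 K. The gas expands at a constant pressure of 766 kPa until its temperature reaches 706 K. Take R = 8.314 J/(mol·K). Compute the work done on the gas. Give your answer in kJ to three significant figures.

W ≈ -9.85 kJ

Isobaric: W = P ΔV = nR ΔT.
W = (2.89)(8.314)(706 − 296) = 9851 J.
Work on gas = −W_by = -9851 J.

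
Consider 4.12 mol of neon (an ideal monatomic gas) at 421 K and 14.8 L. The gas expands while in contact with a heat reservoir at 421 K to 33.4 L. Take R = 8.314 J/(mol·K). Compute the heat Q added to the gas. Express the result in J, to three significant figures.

Q ≈ 11700 J

Isothermal ⇒ ΔU = 0, so Q = W = nRT ln(V₂/V₁).
Q = (4.12)(8.314)(421) ln(33.4/14.8) = 14421 × 0.8139 = 11738 J.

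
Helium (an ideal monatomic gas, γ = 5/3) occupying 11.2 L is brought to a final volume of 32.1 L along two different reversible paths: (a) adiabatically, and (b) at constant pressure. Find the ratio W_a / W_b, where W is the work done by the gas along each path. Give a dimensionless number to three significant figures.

W_a / W_b ≈ 0.405

Path (a) adiabatic: W = P₁V₁(1 − (V₁/V₂)^(γ−1))/(γ−1) → W_a/(P₁V₁) = 0.7566.
Path (b) isobaric: W = P₁(V₂ − V₁) → W_b/(P₁V₁) = 1.866.
W_a / W_b = 0.7566 / 1.866 = 0.4054.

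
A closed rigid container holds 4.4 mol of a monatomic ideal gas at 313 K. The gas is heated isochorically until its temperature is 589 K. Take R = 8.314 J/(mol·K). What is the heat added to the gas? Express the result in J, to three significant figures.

Q ≈ 15100 J

Constant volume ⇒ W = 0, so Q = ΔU = nCᵥΔT with Cᵥ = 3R/2 = 12.47 J/(mol·K).
ΔU = (4.4)(12.47)(589 − 313) = 15145 J.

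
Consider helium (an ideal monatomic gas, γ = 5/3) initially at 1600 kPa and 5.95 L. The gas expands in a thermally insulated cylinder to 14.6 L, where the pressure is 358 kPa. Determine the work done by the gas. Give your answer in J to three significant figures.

W ≈ 6440 J

Adiabatic: W = (P₁V₁ − P₂V₂)/(γ − 1) with γ = 5/3.
P₁V₁ = 9520 J, P₂V₂ = 5227 J.
W = (9520 − 5227) / 0.6667 = 6440 J.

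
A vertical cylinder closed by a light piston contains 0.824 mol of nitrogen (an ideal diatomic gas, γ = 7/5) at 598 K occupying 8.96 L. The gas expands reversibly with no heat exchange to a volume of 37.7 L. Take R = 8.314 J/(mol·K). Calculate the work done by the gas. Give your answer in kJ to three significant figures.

W ≈ 4.48 kJ

Adiabatic: TV^(γ−1) = const with γ = 7/5.
T₂ = T₁ (V₁/V₂)^(γ−1) = 598 × (8.96/37.7)^0.4 = 598 × 0.5628 = 336.6 K.
W_by = nCᵥ(T₁ − T₂) = (0.824)(20.79)(598 − 336.6) = 4477 J.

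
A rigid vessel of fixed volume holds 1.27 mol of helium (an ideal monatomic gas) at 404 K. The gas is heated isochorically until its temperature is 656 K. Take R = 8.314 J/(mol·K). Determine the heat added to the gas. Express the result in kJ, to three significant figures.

Constant volume ⇒ W = 0, so Q = ΔU = nCᵥΔT with Cᵥ = 3R/2 = 12.47 J/(mol·K).
ΔU = (1.27)(12.47)(656 − 404) = 3991 J.

Q ≈ 3.99 kJ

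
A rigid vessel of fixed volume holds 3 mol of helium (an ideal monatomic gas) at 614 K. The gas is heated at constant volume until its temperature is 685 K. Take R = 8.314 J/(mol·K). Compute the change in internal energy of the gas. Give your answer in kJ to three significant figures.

Constant volume ⇒ W = 0, so Q = ΔU = nCᵥΔT with Cᵥ = 3R/2 = 12.47 J/(mol·K).
ΔU = (3)(12.47)(685 − 614) = 2656 J.

ΔU ≈ 2.66 kJ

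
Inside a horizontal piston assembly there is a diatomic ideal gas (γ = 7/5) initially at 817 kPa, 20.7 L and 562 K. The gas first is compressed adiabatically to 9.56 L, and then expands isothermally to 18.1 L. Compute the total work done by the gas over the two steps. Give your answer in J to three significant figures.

W_total ≈ -605 J

Step 1 (adiabatic): W = (P₁V₁ − P₂V₂)/(γ−1) = (16912 − 23035)/0.4 = -15309 J.
After step 1: P = 2410 kPa, V = 9.56 L, T = 765.5 K.
Step 2 (isothermal): W = P₁V₁ ln(V₂/V₁) = (23035) ln(18.1/9.56) = 14704 J.
W_total = -15309 + 14704 = -604.9 J.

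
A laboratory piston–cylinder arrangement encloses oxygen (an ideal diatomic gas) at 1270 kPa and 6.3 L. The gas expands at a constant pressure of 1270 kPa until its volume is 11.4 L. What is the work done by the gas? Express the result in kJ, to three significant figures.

Isobaric: W = P ΔV.
W = (1270 kPa)(11.4 − 6.3 L) = (1270)(5.1) = 6477 J.

W ≈ 6.48 kJ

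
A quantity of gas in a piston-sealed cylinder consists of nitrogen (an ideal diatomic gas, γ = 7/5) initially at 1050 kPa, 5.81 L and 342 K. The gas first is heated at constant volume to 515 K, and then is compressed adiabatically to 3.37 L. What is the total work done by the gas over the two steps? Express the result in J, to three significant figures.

Step 1 (isochoric): W = 0 (constant volume).
After step 1: P = 1581 kPa (V unchanged).
Step 2 (adiabatic): W = (P₁V₁ − P₂V₂)/(γ−1) = (9186 − 11423)/0.4 = -5590 J.
W_total = 0 − 5590 = -5590 J.

W_total ≈ -5590 J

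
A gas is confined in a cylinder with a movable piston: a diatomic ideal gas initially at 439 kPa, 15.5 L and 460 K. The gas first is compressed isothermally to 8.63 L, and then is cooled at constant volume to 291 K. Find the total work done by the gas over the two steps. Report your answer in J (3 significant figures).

W_total ≈ -3980 J

Step 1 (isothermal): W = P₁V₁ ln(V₂/V₁) = (6804) ln(8.63/15.5) = -3985 J.
Step 2 (isochoric): W = 0 (constant volume).
W_total = -3985 + 0 = -3985 J.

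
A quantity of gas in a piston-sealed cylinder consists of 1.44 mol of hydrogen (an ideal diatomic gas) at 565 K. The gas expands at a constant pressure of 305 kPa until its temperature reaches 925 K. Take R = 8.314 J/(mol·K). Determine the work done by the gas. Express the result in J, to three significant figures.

W ≈ 4310 J

Isobaric: W = P ΔV = nR ΔT.
W = (1.44)(8.314)(925 − 565) = 4310 J.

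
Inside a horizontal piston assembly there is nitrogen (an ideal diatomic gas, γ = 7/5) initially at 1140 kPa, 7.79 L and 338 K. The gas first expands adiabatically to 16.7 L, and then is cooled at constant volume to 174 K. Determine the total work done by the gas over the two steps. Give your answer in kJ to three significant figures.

W_total ≈ 5.84 kJ

Step 1 (adiabatic): W = (P₁V₁ − P₂V₂)/(γ−1) = (8881 − 6546)/0.4 = 5837 J.
Step 2 (isochoric): W = 0 (constant volume).
W_total = 5837 + 0 = 5837 J.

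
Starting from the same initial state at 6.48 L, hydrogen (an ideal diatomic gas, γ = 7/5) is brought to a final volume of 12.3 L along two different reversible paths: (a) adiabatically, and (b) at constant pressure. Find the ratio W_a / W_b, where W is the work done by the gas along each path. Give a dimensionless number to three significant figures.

Path (a) adiabatic: W = P₁V₁(1 − (V₁/V₂)^(γ−1))/(γ−1) → W_a/(P₁V₁) = 0.5653.
Path (b) isobaric: W = P₁(V₂ − V₁) → W_b/(P₁V₁) = 0.8981.
W_a / W_b = 0.5653 / 0.8981 = 0.6294.

W_a / W_b ≈ 0.629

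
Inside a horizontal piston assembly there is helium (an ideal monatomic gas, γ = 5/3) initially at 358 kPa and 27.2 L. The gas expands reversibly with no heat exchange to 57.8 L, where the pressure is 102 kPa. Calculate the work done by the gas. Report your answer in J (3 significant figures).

Adiabatic: W = (P₁V₁ − P₂V₂)/(γ − 1) with γ = 5/3.
P₁V₁ = 9738 J, P₂V₂ = 5896 J.
W = (9738 − 5896) / 0.6667 = 5763 J.

W ≈ 5760 J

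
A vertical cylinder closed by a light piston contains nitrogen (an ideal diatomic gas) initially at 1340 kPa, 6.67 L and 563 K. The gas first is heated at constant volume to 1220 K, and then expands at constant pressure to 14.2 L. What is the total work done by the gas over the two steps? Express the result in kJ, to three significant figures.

Step 1 (isochoric): W = 0 (constant volume).
After step 1: P = 2904 kPa (V unchanged).
Step 2 (isobaric): W = PΔV = (2904 kPa)(14.2 − 6.67 L) = 21865 J.
W_total = 0 + 21865 = 21865 J.

W_total ≈ 21.9 kJ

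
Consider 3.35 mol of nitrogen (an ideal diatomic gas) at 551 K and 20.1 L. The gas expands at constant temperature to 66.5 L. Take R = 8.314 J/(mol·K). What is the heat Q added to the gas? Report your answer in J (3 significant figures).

Isothermal ⇒ ΔU = 0, so Q = W = nRT ln(V₂/V₁).
Q = (3.35)(8.314)(551) ln(66.5/20.1) = 15346 × 1.196 = 18362 J.

Q ≈ 18400 J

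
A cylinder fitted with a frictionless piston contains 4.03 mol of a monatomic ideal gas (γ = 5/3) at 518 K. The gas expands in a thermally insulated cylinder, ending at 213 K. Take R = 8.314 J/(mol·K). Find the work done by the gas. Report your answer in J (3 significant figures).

W ≈ 15300 J

Adiabatic ⇒ Q = 0, so W_by = −ΔU = nCᵥ(T₁ − T₂).
Cᵥ = 3R/2 = 12.47 J/(mol·K).
W = (4.03)(12.47)(518 − 213) = 15329 J.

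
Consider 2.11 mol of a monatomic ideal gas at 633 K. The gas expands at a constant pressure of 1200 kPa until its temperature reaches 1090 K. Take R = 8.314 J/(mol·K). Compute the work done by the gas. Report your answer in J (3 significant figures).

Isobaric: W = P ΔV = nR ΔT.
W = (2.11)(8.314)(1090 − 633) = 8017 J.

W ≈ 8020 J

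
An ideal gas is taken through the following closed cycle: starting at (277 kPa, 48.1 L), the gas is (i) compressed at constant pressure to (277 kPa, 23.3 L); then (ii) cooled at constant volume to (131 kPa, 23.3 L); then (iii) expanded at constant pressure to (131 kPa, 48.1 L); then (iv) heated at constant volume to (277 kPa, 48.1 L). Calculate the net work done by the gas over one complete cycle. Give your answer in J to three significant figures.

Constant-volume legs do no work.
W(i) = (277)(23.3 − 48.1) = -6870 J; W(iii) = (131)(48.1 − 23.3) = 3249 J.
W_net = -6870 + 3249 = -3621 J (the counter-clockwise enclosed area).

W_net ≈ -3620 J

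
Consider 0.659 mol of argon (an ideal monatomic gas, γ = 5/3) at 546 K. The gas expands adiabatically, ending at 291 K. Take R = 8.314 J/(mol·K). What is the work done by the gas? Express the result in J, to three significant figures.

Adiabatic ⇒ Q = 0, so W_by = −ΔU = nCᵥ(T₁ − T₂).
Cᵥ = 3R/2 = 12.47 J/(mol·K).
W = (0.659)(12.47)(546 − 291) = 2096 J.

W ≈ 2100 J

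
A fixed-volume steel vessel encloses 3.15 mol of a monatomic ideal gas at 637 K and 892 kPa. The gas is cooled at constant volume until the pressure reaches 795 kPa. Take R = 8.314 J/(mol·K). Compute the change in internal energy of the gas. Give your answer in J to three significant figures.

Constant volume ⇒ W = 0, so Q = ΔU = nCᵥΔT with Cᵥ = 3R/2 = 12.47 J/(mol·K).
At constant V, T₂/T₁ = P₂/P₁ ⇒ ΔT = T₁(P₂/P₁ − 1) = 637·(795/892 − 1) = -69.27 K.
ΔU = (3.15)(12.47)(-69.27) = -2721 J.

ΔU ≈ -2720 J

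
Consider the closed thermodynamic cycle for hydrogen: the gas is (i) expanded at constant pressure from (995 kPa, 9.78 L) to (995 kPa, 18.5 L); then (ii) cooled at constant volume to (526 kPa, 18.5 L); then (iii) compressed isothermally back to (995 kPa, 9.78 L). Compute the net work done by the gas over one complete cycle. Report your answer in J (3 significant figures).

W_net ≈ 2470 J

Leg (i): W = PΔV = (995)(18.5 − 9.78) = 8676 J.
Leg (ii): W = 0.
Leg (iii): W = PᵢVᵢ ln(V_f/Vᵢ) = (9731) ln(9.78/18.5) = -6203 J.
W_net = 8676 − 6203 = 2474 J.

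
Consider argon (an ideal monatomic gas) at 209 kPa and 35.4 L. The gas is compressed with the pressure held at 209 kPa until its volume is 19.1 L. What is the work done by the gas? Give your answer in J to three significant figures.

W ≈ -3410 J

Isobaric: W = P ΔV.
W = (209 kPa)(19.1 − 35.4 L) = (209)(-16.3) = -3407 J.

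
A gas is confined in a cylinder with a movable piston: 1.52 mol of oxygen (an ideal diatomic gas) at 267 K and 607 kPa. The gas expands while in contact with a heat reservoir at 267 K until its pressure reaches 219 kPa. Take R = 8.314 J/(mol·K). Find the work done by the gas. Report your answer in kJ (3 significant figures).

Isothermal process: W = nRT ln(V₂/V₁) = nRT ln(P₁/P₂).
W = (1.52)(8.314)(267) × ln(607/219)
  = 3374 × ln(2.772) = 3374 × 1.019
W_by_gas = 3440 J.

W ≈ 3.44 kJ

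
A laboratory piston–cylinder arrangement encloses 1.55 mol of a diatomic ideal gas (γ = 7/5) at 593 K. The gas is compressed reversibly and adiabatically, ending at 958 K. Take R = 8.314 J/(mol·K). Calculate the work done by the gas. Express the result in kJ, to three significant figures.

W ≈ -11.8 kJ

Adiabatic ⇒ Q = 0, so W_by = −ΔU = nCᵥ(T₁ − T₂).
Cᵥ = 5R/2 = 20.79 J/(mol·K).
W = (1.55)(20.79)(593 − 958) = -11759 J.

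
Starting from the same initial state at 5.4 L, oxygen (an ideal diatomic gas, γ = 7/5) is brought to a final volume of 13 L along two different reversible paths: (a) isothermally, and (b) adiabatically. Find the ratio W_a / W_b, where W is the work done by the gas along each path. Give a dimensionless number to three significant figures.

Path (a) isothermal: W = P₁V₁ ln(V₂/V₁) → W_a/(P₁V₁) = 0.8786.
Path (b) adiabatic: W = P₁V₁(1 − (V₁/V₂)^(γ−1))/(γ−1) → W_b/(P₁V₁) = 0.7408.
W_a / W_b = 0.8786 / 0.7408 = 1.186.

W_a / W_b ≈ 1.19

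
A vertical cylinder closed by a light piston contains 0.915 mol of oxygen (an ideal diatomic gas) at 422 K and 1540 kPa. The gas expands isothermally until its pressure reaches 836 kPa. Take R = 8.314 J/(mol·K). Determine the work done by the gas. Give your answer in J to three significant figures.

W ≈ 1960 J

Isothermal process: W = nRT ln(V₂/V₁) = nRT ln(P₁/P₂).
W = (0.915)(8.314)(422) × ln(1540/836)
  = 3210 × ln(1.842) = 3210 × 0.6109
W_by_gas = 1961 J.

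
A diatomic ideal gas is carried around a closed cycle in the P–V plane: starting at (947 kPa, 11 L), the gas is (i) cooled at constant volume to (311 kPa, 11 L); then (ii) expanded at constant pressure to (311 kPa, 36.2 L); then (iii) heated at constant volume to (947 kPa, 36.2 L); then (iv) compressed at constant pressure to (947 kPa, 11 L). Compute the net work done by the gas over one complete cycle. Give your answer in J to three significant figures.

Constant-volume legs do no work.
W(ii) = (311)(36.2 − 11) = 7837 J; W(iv) = (947)(11 − 36.2) = -23864 J.
W_net = 7837 − 23864 = -16027 J (the counter-clockwise enclosed area).

W_net ≈ -16000 J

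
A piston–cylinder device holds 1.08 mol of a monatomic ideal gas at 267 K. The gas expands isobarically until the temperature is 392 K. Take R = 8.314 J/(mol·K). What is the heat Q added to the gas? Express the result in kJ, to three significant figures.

Isobaric: W = nRΔT = (1.08)(8.314)(125) = 1122 J.
ΔU = nCᵥΔT with Cᵥ = 3R/2: ΔU = (1.08)(12.47)(125) = 1684 J.
Q = ΔU + W = 1684 + 1122 = 2806 J.

Q ≈ 2.81 kJ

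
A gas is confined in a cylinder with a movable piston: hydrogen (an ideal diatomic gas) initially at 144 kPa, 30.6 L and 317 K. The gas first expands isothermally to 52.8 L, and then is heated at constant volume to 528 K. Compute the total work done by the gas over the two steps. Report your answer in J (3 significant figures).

W_total ≈ 2400 J

Step 1 (isothermal): W = P₁V₁ ln(V₂/V₁) = (4406) ln(52.8/30.6) = 2404 J.
Step 2 (isochoric): W = 0 (constant volume).
W_total = 2404 + 0 = 2404 J.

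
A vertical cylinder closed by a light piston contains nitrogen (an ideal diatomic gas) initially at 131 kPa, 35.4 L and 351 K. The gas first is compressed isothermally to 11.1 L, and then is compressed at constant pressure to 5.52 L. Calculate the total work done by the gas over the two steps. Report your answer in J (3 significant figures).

Step 1 (isothermal): W = P₁V₁ ln(V₂/V₁) = (4637) ln(11.1/35.4) = -5378 J.
After step 1: P = 417.8 kPa, V = 11.1 L, T = 351 K.
Step 2 (isobaric): W = PΔV = (417.8 kPa)(5.52 − 11.1 L) = -2331 J.
W_total = -5378 − 2331 = -7710 J.

W_total ≈ -7710 J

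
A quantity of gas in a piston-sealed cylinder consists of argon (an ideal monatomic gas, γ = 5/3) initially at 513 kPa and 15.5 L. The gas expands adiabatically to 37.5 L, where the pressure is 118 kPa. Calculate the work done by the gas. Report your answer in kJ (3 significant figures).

Adiabatic: W = (P₁V₁ − P₂V₂)/(γ − 1) with γ = 5/3.
P₁V₁ = 7952 J, P₂V₂ = 4425 J.
W = (7952 − 4425) / 0.6667 = 5290 J.

W ≈ 5.29 kJ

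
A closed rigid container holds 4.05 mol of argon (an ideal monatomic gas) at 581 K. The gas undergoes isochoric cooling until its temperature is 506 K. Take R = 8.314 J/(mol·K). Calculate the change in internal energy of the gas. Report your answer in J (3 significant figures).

Constant volume ⇒ W = 0, so Q = ΔU = nCᵥΔT with Cᵥ = 3R/2 = 12.47 J/(mol·K).
ΔU = (4.05)(12.47)(506 − 581) = -3788 J.

ΔU ≈ -3790 J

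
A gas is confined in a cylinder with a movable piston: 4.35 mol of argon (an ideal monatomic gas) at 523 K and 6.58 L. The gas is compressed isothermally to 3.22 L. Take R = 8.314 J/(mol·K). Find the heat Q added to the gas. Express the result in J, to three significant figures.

Isothermal ⇒ ΔU = 0, so Q = W = nRT ln(V₂/V₁).
Q = (4.35)(8.314)(523) ln(3.22/6.58) = 18915 × -0.7147 = -13518 J.

Q ≈ -13500 J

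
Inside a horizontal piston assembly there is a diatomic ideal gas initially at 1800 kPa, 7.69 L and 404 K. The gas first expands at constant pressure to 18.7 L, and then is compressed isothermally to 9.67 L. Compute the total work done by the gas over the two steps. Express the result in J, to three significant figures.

W_total ≈ -2380 J

Step 1 (isobaric): W = PΔV = (1800 kPa)(18.7 − 7.69 L) = 19818 J.
After step 1: P = 1800 kPa, V = 18.7 L, T = 982.4 K.
Step 2 (isothermal): W = P₁V₁ ln(V₂/V₁) = (33660) ln(9.67/18.7) = -22199 J.
W_total = 19818 − 22199 = -2381 J.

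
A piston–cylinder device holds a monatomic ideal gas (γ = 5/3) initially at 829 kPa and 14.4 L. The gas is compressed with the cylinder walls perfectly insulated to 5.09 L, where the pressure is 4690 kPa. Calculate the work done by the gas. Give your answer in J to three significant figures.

Adiabatic: W = (P₁V₁ − P₂V₂)/(γ − 1) with γ = 5/3.
P₁V₁ = 11938 J, P₂V₂ = 23872 J.
W = (11938 − 23872) / 0.6667 = -17902 J.

W ≈ -17900 J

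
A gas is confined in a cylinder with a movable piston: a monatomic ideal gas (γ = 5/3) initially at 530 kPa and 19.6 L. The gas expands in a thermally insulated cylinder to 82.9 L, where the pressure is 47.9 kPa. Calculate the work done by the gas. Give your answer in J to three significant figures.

Adiabatic: W = (P₁V₁ − P₂V₂)/(γ − 1) with γ = 5/3.
P₁V₁ = 10388 J, P₂V₂ = 3971 J.
W = (10388 − 3971) / 0.6667 = 9626 J.

W ≈ 9630 J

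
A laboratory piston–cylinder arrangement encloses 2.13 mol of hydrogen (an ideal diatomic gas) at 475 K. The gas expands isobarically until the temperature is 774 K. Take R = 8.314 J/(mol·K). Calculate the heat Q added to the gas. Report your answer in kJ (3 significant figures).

Q ≈ 18.5 kJ

Isobaric: W = nRΔT = (2.13)(8.314)(299) = 5295 J.
ΔU = nCᵥΔT with Cᵥ = 5R/2: ΔU = (2.13)(20.79)(299) = 13237 J.
Q = ΔU + W = 13237 + 5295 = 18532 J.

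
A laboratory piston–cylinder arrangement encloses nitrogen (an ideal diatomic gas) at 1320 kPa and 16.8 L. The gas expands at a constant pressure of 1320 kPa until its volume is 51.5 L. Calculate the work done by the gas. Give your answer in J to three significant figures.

W ≈ 45800 J

Isobaric: W = P ΔV.
W = (1320 kPa)(51.5 − 16.8 L) = (1320)(34.7) = 45804 J.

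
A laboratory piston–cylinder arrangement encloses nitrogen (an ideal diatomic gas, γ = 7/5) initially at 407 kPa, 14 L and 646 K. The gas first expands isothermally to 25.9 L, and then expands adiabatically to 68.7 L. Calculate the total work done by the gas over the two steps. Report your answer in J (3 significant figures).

Step 1 (isothermal): W = P₁V₁ ln(V₂/V₁) = (5698) ln(25.9/14) = 3505 J.
After step 1: P = 220 kPa, V = 25.9 L, T = 646 K.
Step 2 (adiabatic): W = (P₁V₁ − P₂V₂)/(γ−1) = (5698 − 3857)/0.4 = 4602 J.
W_total = 3505 + 4602 = 8108 J.

W_total ≈ 8110 J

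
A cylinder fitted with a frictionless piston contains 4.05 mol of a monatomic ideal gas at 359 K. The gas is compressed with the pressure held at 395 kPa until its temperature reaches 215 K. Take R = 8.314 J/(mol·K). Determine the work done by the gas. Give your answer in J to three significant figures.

W ≈ -4850 J

Isobaric: W = P ΔV = nR ΔT.
W = (4.05)(8.314)(215 − 359) = -4849 J.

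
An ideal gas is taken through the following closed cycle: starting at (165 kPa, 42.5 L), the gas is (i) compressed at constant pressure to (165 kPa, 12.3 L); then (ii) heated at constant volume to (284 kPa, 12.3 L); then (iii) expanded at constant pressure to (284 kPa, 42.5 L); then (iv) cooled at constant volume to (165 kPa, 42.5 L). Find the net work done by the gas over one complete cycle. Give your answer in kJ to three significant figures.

W_net ≈ 3.59 kJ

Constant-volume legs do no work.
W(i) = (165)(12.3 − 42.5) = -4983 J; W(iii) = (284)(42.5 − 12.3) = 8577 J.
W_net = -4983 + 8577 = 3594 J (the clockwise enclosed area).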